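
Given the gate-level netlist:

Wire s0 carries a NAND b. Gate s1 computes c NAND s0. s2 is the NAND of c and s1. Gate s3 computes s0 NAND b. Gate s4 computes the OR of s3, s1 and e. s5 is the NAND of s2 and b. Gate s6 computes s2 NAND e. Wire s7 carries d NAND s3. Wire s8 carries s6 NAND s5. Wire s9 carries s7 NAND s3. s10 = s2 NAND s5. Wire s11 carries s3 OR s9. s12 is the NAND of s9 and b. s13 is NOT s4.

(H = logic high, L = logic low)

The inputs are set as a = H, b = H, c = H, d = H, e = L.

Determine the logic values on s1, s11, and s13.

s1 = H  s11 = H  s13 = L

s0 = a NAND b = H NAND H = L
s1 = c NAND s0 = H NAND L = H
s3 = s0 NAND b = L NAND H = H
s4 = s3 OR s1 OR e = H OR H OR L = H
s7 = d NAND s3 = H NAND H = L
s9 = s7 NAND s3 = L NAND H = H
s11 = s3 OR s9 = H OR H = H
s13 = NOT s4 = NOT H = L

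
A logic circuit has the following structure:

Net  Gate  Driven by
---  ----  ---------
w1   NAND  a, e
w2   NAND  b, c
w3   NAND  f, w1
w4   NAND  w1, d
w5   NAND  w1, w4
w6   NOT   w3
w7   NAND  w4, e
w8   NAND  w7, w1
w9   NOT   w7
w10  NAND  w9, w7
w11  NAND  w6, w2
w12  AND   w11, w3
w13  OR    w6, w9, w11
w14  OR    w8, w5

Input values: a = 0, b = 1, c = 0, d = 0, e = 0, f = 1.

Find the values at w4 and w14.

w4 = 1, w14 = 0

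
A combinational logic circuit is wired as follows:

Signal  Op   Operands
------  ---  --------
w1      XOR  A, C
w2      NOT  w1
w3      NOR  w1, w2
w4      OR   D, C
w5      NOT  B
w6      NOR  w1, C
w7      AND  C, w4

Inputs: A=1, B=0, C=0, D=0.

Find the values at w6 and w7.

w6 = 0  w7 = 0

w1 = A XOR C = 1 XOR 0 = 1
w4 = D OR C = 0 OR 0 = 0
w6 = w1 NOR C = 1 NOR 0 = 0
w7 = C AND w4 = 0 AND 0 = 0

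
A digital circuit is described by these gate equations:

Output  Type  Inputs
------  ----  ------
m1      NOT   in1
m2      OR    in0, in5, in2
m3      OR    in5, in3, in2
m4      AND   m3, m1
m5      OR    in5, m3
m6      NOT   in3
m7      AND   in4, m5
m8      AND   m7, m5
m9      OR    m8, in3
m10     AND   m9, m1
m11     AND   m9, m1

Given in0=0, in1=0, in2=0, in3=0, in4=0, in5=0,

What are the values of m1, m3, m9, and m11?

m1 = NOT in1 = NOT 0 = 1
m3 = in5 OR in3 OR in2 = 0 OR 0 OR 0 = 0
m5 = in5 OR m3 = 0 OR 0 = 0
m7 = in4 AND m5 = 0 AND 0 = 0
m8 = m7 AND m5 = 0 AND 0 = 0
m9 = m8 OR in3 = 0 OR 0 = 0
m11 = m9 AND m1 = 0 AND 1 = 0

m1 = 1  m3 = 0  m9 = 0  m11 = 0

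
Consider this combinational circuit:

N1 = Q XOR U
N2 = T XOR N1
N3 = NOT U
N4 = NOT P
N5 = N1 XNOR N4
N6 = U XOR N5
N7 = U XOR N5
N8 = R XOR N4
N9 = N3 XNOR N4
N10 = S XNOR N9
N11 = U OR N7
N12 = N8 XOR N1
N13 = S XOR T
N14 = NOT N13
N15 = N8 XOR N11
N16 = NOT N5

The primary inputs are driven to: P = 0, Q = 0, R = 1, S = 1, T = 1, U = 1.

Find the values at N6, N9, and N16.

N1 = Q XOR U = 0 XOR 1 = 1
N3 = NOT U = NOT 1 = 0
N4 = NOT P = NOT 0 = 1
N5 = N1 XNOR N4 = 1 XNOR 1 = 1
N6 = U XOR N5 = 1 XOR 1 = 0
N9 = N3 XNOR N4 = 0 XNOR 1 = 0
N16 = NOT N5 = NOT 1 = 0

N6 = 0; N9 = 0; N16 = 0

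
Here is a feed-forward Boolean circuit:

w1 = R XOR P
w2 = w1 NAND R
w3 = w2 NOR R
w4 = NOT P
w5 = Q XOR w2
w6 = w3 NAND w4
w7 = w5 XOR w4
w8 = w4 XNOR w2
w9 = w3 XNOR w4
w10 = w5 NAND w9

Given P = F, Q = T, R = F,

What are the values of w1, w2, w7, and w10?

w1 = F, w2 = T, w7 = T, w10 = T

w1 = R XOR P = F XOR F = F
w2 = w1 NAND R = F NAND F = T
w3 = w2 NOR R = T NOR F = F
w4 = NOT P = NOT F = T
w5 = Q XOR w2 = T XOR T = F
w7 = w5 XOR w4 = F XOR T = T
w9 = w3 XNOR w4 = F XNOR T = F
w10 = w5 NAND w9 = F NAND F = T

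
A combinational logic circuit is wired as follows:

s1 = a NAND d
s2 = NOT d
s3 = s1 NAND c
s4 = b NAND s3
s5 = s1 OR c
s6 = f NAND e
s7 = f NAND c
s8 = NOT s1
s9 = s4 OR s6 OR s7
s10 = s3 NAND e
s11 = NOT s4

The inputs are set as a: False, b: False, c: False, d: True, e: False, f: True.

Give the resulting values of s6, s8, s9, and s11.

s6 = True; s8 = False; s9 = True; s11 = False

s1 = a NAND d = False NAND True = True
s3 = s1 NAND c = True NAND False = True
s4 = b NAND s3 = False NAND True = True
s6 = f NAND e = True NAND False = True
s7 = f NAND c = True NAND False = True
s8 = NOT s1 = NOT True = False
s9 = s4 OR s6 OR s7 = True OR True OR True = True
s11 = NOT s4 = NOT True = False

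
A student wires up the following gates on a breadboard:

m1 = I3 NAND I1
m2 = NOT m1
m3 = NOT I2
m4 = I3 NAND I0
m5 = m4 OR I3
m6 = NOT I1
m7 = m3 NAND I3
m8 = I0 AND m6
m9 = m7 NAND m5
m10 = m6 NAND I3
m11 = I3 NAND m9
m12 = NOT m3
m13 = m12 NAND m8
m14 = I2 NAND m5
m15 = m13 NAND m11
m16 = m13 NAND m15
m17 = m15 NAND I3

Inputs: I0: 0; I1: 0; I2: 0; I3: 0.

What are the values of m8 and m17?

m3 = NOT I2 = NOT 0 = 1
m4 = I3 NAND I0 = 0 NAND 0 = 1
m5 = m4 OR I3 = 1 OR 0 = 1
m6 = NOT I1 = NOT 0 = 1
m7 = m3 NAND I3 = 1 NAND 0 = 1
m8 = I0 AND m6 = 0 AND 1 = 0
m9 = m7 NAND m5 = 1 NAND 1 = 0
m11 = I3 NAND m9 = 0 NAND 0 = 1
m12 = NOT m3 = NOT 1 = 0
m13 = m12 NAND m8 = 0 NAND 0 = 1
m15 = m13 NAND m11 = 1 NAND 1 = 0
m17 = m15 NAND I3 = 0 NAND 0 = 1

m8 = 0, m17 = 1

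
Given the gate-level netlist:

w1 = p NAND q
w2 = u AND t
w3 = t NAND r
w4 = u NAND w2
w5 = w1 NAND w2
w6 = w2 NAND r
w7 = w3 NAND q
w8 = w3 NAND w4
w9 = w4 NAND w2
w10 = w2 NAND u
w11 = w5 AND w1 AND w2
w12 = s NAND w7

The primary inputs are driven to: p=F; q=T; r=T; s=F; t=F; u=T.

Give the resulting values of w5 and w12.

w1 = p NAND q = F NAND T = T
w2 = u AND t = T AND F = F
w3 = t NAND r = F NAND T = T
w5 = w1 NAND w2 = T NAND F = T
w7 = w3 NAND q = T NAND T = F
w12 = s NAND w7 = F NAND F = T

w5 = T, w12 = T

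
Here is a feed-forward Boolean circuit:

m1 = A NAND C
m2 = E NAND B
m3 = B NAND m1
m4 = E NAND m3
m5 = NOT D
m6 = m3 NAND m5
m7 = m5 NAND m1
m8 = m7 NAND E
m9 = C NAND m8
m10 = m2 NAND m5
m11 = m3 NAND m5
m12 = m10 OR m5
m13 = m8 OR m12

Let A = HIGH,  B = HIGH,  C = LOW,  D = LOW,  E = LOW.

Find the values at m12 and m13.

m12 = HIGH, m13 = HIGH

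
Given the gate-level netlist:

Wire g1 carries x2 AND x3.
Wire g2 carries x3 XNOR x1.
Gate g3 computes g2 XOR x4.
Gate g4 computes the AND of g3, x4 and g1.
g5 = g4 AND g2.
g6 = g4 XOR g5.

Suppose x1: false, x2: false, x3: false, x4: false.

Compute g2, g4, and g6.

g1 = x2 AND x3 = false AND false = false
g2 = x3 XNOR x1 = false XNOR false = true
g3 = g2 XOR x4 = true XOR false = true
g4 = g3 AND x4 AND g1 = true AND false AND false = false
g5 = g4 AND g2 = false AND true = false
g6 = g4 XOR g5 = false XOR false = false

g2 = true  g4 = false  g6 = false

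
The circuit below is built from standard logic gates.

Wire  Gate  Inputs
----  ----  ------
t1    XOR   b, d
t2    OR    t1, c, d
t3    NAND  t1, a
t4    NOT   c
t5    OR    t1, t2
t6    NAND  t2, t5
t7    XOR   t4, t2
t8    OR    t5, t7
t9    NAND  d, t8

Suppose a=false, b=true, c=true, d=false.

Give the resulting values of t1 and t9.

t1 = b XOR d = true XOR false = true
t2 = t1 OR c OR d = true OR true OR false = true
t4 = NOT c = NOT true = false
t5 = t1 OR t2 = true OR true = true
t7 = t4 XOR t2 = false XOR true = true
t8 = t5 OR t7 = true OR true = true
t9 = d NAND t8 = false NAND true = true

t1 = true, t9 = true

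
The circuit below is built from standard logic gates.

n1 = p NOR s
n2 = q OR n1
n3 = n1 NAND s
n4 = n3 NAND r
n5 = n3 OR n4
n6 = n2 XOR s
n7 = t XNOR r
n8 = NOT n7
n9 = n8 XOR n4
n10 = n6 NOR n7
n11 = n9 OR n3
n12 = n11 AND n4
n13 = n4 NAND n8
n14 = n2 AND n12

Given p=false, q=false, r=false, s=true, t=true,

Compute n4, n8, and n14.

n1 = p NOR s = false NOR true = false
n2 = q OR n1 = false OR false = false
n3 = n1 NAND s = false NAND true = true
n4 = n3 NAND r = true NAND false = true
n7 = t XNOR r = true XNOR false = false
n8 = NOT n7 = NOT false = true
n9 = n8 XOR n4 = true XOR true = false
n11 = n9 OR n3 = false OR true = true
n12 = n11 AND n4 = true AND true = true
n14 = n2 AND n12 = false AND true = false

n4 = true; n8 = true; n14 = false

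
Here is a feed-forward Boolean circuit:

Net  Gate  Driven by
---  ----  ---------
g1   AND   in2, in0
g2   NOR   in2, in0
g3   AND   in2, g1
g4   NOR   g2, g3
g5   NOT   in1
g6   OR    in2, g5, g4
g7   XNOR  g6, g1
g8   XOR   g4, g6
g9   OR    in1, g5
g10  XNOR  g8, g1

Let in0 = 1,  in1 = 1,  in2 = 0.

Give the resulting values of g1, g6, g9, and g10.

g1 = 0, g6 = 1, g9 = 1, g10 = 1

g1 = in2 AND in0 = 0 AND 1 = 0
g2 = in2 NOR in0 = 0 NOR 1 = 0
g3 = in2 AND g1 = 0 AND 0 = 0
g4 = g2 NOR g3 = 0 NOR 0 = 1
g5 = NOT in1 = NOT 1 = 0
g6 = in2 OR g5 OR g4 = 0 OR 0 OR 1 = 1
g8 = g4 XOR g6 = 1 XOR 1 = 0
g9 = in1 OR g5 = 1 OR 0 = 1
g10 = g8 XNOR g1 = 0 XNOR 0 = 1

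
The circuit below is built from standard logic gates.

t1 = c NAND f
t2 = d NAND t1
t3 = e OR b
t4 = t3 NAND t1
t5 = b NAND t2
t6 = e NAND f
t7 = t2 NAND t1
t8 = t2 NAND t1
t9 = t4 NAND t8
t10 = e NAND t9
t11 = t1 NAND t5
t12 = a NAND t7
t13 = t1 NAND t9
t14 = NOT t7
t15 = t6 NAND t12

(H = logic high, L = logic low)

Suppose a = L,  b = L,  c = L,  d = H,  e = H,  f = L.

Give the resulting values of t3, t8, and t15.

t3 = H, t8 = H, t15 = L

t1 = c NAND f = L NAND L = H
t2 = d NAND t1 = H NAND H = L
t3 = e OR b = H OR L = H
t6 = e NAND f = H NAND L = H
t7 = t2 NAND t1 = L NAND H = H
t8 = t2 NAND t1 = L NAND H = H
t12 = a NAND t7 = L NAND H = H
t15 = t6 NAND t12 = H NAND H = L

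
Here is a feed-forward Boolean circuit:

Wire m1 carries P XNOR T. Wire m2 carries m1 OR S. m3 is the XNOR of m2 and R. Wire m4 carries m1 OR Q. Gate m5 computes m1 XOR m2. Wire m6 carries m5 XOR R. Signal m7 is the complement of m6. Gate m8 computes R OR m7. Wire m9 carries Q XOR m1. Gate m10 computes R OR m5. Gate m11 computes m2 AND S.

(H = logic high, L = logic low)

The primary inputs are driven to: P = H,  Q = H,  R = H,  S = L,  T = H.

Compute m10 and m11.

m1 = P XNOR T = H XNOR H = H
m2 = m1 OR S = H OR L = H
m5 = m1 XOR m2 = H XOR H = L
m10 = R OR m5 = H OR L = H
m11 = m2 AND S = H AND L = L

m10 = H, m11 = L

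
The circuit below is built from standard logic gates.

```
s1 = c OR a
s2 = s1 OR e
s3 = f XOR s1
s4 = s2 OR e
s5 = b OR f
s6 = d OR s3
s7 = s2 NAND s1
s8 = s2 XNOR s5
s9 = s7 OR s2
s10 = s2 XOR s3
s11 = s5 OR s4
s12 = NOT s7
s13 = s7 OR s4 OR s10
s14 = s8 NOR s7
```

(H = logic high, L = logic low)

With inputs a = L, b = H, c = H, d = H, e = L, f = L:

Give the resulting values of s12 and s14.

s1 = c OR a = H OR L = H
s2 = s1 OR e = H OR L = H
s5 = b OR f = H OR L = H
s7 = s2 NAND s1 = H NAND H = L
s8 = s2 XNOR s5 = H XNOR H = H
s12 = NOT s7 = NOT L = H
s14 = s8 NOR s7 = H NOR L = L

s12 = H  s14 = L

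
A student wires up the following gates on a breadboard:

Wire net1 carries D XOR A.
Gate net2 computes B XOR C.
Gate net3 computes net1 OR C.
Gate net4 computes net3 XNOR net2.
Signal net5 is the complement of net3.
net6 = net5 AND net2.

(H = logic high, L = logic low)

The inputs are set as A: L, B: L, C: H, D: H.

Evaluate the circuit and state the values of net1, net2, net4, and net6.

net1 = D XOR A = H XOR L = H
net2 = B XOR C = L XOR H = H
net3 = net1 OR C = H OR H = H
net4 = net3 XNOR net2 = H XNOR H = H
net5 = NOT net3 = NOT H = L
net6 = net5 AND net2 = L AND H = L

net1 = H, net2 = H, net4 = H, net6 = L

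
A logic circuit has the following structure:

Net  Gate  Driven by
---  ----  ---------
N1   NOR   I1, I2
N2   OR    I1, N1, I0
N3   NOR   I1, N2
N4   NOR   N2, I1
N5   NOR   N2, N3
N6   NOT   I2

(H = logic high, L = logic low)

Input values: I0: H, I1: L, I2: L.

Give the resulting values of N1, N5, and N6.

N1 = H, N5 = L, N6 = H

N1 = I1 NOR I2 = L NOR L = H
N2 = I1 OR N1 OR I0 = L OR H OR H = H
N3 = I1 NOR N2 = L NOR H = L
N5 = N2 NOR N3 = H NOR L = L
N6 = NOT I2 = NOT L = H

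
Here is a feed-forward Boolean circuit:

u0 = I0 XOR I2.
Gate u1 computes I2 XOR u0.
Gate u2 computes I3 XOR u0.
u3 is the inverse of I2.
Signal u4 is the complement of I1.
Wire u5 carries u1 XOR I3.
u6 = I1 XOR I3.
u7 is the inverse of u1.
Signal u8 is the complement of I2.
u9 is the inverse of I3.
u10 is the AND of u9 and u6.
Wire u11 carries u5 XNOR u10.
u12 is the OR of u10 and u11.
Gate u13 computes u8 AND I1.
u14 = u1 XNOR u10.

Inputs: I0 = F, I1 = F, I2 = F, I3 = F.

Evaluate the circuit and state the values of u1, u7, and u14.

u1 = F  u7 = T  u14 = T

u0 = I0 XOR I2 = F XOR F = F
u1 = I2 XOR u0 = F XOR F = F
u6 = I1 XOR I3 = F XOR F = F
u7 = NOT u1 = NOT F = T
u9 = NOT I3 = NOT F = T
u10 = u9 AND u6 = T AND F = F
u14 = u1 XNOR u10 = F XNOR F = T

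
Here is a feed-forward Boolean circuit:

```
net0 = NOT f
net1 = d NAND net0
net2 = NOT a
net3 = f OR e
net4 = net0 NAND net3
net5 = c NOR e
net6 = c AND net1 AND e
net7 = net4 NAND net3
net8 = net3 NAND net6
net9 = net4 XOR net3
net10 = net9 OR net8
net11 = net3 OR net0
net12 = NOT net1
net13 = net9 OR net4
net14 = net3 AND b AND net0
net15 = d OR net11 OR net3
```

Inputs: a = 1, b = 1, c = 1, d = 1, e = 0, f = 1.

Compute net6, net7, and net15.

net0 = NOT f = NOT 1 = 0
net1 = d NAND net0 = 1 NAND 0 = 1
net3 = f OR e = 1 OR 0 = 1
net4 = net0 NAND net3 = 0 NAND 1 = 1
net6 = c AND net1 AND e = 1 AND 1 AND 0 = 0
net7 = net4 NAND net3 = 1 NAND 1 = 0
net11 = net3 OR net0 = 1 OR 0 = 1
net15 = d OR net11 OR net3 = 1 OR 1 OR 1 = 1

net6 = 0, net7 = 0, net15 = 1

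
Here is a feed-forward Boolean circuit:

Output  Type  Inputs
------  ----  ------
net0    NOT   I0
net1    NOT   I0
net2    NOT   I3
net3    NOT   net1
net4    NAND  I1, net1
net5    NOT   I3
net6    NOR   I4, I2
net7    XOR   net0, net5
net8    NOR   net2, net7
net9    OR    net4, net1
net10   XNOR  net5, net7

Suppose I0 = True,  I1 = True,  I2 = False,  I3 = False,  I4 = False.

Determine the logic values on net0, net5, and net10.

net0 = False  net5 = True  net10 = True

net0 = NOT I0 = NOT True = False
net5 = NOT I3 = NOT False = True
net7 = net0 XOR net5 = False XOR True = True
net10 = net5 XNOR net7 = True XNOR True = True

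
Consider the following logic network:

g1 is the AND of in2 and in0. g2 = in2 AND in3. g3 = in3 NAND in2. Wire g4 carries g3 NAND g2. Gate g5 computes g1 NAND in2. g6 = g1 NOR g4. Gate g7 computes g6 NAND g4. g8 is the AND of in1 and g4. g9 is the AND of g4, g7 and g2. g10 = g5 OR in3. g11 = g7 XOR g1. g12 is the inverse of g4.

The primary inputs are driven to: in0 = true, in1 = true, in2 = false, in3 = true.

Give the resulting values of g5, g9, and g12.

g5 = true  g9 = false  g12 = false

g1 = in2 AND in0 = false AND true = false
g2 = in2 AND in3 = false AND true = false
g3 = in3 NAND in2 = true NAND false = true
g4 = g3 NAND g2 = true NAND false = true
g5 = g1 NAND in2 = false NAND false = true
g6 = g1 NOR g4 = false NOR true = false
g7 = g6 NAND g4 = false NAND true = true
g9 = g4 AND g7 AND g2 = true AND true AND false = false
g12 = NOT g4 = NOT true = false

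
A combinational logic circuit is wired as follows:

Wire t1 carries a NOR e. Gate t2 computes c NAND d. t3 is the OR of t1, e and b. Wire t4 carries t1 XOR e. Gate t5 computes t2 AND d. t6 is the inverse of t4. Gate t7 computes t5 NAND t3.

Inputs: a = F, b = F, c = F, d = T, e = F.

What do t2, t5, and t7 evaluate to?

t2 = T  t5 = T  t7 = F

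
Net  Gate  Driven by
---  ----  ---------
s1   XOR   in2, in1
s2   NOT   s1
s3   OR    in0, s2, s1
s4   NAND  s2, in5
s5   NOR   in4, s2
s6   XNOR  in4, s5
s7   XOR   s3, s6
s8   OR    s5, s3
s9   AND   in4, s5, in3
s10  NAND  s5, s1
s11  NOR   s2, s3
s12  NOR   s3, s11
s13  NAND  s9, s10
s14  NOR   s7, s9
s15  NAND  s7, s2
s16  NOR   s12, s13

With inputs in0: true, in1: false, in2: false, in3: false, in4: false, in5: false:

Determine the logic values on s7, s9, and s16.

s1 = in2 XOR in1 = false XOR false = false
s2 = NOT s1 = NOT false = true
s3 = in0 OR s2 OR s1 = true OR true OR false = true
s5 = in4 NOR s2 = false NOR true = false
s6 = in4 XNOR s5 = false XNOR false = true
s7 = s3 XOR s6 = true XOR true = false
s9 = in4 AND s5 AND in3 = false AND false AND false = false
s10 = s5 NAND s1 = false NAND false = true
s11 = s2 NOR s3 = true NOR true = false
s12 = s3 NOR s11 = true NOR false = false
s13 = s9 NAND s10 = false NAND true = true
s16 = s12 NOR s13 = false NOR true = false

s7 = false, s9 = false, s16 = false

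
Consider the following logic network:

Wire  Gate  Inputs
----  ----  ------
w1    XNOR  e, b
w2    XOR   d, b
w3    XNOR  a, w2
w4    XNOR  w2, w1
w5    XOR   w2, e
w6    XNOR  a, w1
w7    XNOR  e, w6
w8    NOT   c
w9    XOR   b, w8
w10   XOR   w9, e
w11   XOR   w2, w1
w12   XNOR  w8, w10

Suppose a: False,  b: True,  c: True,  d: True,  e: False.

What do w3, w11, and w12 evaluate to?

w1 = e XNOR b = False XNOR True = False
w2 = d XOR b = True XOR True = False
w3 = a XNOR w2 = False XNOR False = True
w8 = NOT c = NOT True = False
w9 = b XOR w8 = True XOR False = True
w10 = w9 XOR e = True XOR False = True
w11 = w2 XOR w1 = False XOR False = False
w12 = w8 XNOR w10 = False XNOR True = False

w3 = True  w11 = False  w12 = False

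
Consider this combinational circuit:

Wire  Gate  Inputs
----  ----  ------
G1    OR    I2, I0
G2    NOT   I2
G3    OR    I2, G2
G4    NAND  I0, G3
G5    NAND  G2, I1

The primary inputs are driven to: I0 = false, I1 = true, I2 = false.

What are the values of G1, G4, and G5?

G1 = false  G4 = true  G5 = false

G1 = I2 OR I0 = false OR false = false
G2 = NOT I2 = NOT false = true
G3 = I2 OR G2 = false OR true = true
G4 = I0 NAND G3 = false NAND true = true
G5 = G2 NAND I1 = true NAND true = false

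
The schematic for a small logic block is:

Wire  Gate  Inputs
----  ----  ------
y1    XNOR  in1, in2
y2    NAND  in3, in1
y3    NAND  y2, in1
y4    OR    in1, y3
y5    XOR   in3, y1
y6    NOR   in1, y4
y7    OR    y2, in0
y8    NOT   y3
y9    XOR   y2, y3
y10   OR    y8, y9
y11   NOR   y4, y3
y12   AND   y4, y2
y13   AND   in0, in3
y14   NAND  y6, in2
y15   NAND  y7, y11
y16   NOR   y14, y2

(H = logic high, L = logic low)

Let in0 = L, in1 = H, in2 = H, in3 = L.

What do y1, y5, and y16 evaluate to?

y1 = in1 XNOR in2 = H XNOR H = H
y2 = in3 NAND in1 = L NAND H = H
y3 = y2 NAND in1 = H NAND H = L
y4 = in1 OR y3 = H OR L = H
y5 = in3 XOR y1 = L XOR H = H
y6 = in1 NOR y4 = H NOR H = L
y14 = y6 NAND in2 = L NAND H = H
y16 = y14 NOR y2 = H NOR H = L

y1 = H; y5 = H; y16 = L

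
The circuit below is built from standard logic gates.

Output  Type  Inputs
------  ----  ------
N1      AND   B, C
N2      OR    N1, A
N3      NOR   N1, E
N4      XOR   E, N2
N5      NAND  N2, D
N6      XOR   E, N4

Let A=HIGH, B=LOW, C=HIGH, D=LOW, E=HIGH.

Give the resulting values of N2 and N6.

N2 = HIGH, N6 = HIGH

N1 = B AND C = LOW AND HIGH = LOW
N2 = N1 OR A = LOW OR HIGH = HIGH
N4 = E XOR N2 = HIGH XOR HIGH = LOW
N6 = E XOR N4 = HIGH XOR LOW = HIGH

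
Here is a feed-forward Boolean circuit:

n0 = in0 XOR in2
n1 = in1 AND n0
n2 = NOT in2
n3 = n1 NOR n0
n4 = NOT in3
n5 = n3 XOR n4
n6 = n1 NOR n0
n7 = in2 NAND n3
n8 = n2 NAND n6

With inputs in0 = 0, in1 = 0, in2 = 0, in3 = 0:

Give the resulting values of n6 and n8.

n0 = in0 XOR in2 = 0 XOR 0 = 0
n1 = in1 AND n0 = 0 AND 0 = 0
n2 = NOT in2 = NOT 0 = 1
n6 = n1 NOR n0 = 0 NOR 0 = 1
n8 = n2 NAND n6 = 1 NAND 1 = 0

n6 = 1, n8 = 0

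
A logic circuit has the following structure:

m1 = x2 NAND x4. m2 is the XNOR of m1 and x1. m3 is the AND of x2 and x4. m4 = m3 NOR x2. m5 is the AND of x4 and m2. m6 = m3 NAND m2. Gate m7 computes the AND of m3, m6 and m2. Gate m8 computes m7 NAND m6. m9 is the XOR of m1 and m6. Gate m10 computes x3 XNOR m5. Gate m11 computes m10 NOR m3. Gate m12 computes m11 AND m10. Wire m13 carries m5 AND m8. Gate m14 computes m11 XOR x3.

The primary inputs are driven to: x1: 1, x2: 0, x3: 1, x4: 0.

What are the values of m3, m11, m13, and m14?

m3 = 0, m11 = 1, m13 = 0, m14 = 0

m1 = x2 NAND x4 = 0 NAND 0 = 1
m2 = m1 XNOR x1 = 1 XNOR 1 = 1
m3 = x2 AND x4 = 0 AND 0 = 0
m5 = x4 AND m2 = 0 AND 1 = 0
m6 = m3 NAND m2 = 0 NAND 1 = 1
m7 = m3 AND m6 AND m2 = 0 AND 1 AND 1 = 0
m8 = m7 NAND m6 = 0 NAND 1 = 1
m10 = x3 XNOR m5 = 1 XNOR 0 = 0
m11 = m10 NOR m3 = 0 NOR 0 = 1
m13 = m5 AND m8 = 0 AND 1 = 0
m14 = m11 XOR x3 = 1 XOR 1 = 0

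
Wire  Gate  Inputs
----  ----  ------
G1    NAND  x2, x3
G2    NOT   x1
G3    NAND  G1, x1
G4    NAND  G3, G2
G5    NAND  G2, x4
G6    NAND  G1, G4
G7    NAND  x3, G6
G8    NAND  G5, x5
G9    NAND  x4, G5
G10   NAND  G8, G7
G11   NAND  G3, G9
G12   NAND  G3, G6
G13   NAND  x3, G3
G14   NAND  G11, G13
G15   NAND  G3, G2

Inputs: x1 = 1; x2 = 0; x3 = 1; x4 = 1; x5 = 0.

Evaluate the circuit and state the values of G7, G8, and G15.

G1 = x2 NAND x3 = 0 NAND 1 = 1
G2 = NOT x1 = NOT 1 = 0
G3 = G1 NAND x1 = 1 NAND 1 = 0
G4 = G3 NAND G2 = 0 NAND 0 = 1
G5 = G2 NAND x4 = 0 NAND 1 = 1
G6 = G1 NAND G4 = 1 NAND 1 = 0
G7 = x3 NAND G6 = 1 NAND 0 = 1
G8 = G5 NAND x5 = 1 NAND 0 = 1
G15 = G3 NAND G2 = 0 NAND 0 = 1

G7 = 1; G8 = 1; G15 = 1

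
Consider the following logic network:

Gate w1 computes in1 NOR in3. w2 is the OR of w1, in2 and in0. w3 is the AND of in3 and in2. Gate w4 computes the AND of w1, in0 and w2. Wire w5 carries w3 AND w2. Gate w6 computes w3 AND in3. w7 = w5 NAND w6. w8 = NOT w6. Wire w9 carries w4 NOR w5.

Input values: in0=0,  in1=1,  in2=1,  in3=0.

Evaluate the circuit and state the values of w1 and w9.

w1 = 0  w9 = 1

w1 = in1 NOR in3 = 1 NOR 0 = 0
w2 = w1 OR in2 OR in0 = 0 OR 1 OR 0 = 1
w3 = in3 AND in2 = 0 AND 1 = 0
w4 = w1 AND in0 AND w2 = 0 AND 0 AND 1 = 0
w5 = w3 AND w2 = 0 AND 1 = 0
w9 = w4 NOR w5 = 0 NOR 0 = 1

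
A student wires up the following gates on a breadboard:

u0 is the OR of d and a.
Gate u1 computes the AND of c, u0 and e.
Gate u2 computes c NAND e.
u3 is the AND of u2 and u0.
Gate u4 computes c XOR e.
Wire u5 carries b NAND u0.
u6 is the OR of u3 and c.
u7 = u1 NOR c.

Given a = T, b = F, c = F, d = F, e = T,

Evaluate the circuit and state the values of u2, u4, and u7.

u2 = T  u4 = T  u7 = T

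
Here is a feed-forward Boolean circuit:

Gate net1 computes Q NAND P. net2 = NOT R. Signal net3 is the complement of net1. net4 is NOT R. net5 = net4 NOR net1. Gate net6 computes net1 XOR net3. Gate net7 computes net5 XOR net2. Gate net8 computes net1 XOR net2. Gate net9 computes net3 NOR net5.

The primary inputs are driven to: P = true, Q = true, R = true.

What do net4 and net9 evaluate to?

net1 = Q NAND P = true NAND true = false
net3 = NOT net1 = NOT false = true
net4 = NOT R = NOT true = false
net5 = net4 NOR net1 = false NOR false = true
net9 = net3 NOR net5 = true NOR true = false

net4 = false, net9 = false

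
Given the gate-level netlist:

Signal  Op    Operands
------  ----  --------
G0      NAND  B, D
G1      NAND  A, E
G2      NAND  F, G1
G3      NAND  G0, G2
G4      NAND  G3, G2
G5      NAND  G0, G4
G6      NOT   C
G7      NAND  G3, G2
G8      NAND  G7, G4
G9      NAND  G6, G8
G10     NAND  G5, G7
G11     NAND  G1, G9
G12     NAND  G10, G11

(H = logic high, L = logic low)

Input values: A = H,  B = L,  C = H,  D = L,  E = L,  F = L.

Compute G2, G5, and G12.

G2 = H, G5 = L, G12 = H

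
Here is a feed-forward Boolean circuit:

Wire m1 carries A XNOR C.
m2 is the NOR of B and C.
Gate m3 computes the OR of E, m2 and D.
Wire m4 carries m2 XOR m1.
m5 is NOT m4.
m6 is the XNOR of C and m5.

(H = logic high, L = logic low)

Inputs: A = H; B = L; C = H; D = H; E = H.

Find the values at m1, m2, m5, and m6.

m1 = A XNOR C = H XNOR H = H
m2 = B NOR C = L NOR H = L
m4 = m2 XOR m1 = L XOR H = H
m5 = NOT m4 = NOT H = L
m6 = C XNOR m5 = H XNOR L = L

m1 = H, m2 = L, m5 = L, m6 = L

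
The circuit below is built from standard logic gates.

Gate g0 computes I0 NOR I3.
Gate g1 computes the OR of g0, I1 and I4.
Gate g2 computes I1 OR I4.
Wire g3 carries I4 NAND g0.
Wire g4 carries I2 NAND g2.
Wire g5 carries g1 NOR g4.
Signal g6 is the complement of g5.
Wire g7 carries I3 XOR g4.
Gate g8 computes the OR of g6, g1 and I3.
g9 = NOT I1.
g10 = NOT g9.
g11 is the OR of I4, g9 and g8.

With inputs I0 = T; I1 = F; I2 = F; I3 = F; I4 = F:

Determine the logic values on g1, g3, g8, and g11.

g0 = I0 NOR I3 = T NOR F = F
g1 = g0 OR I1 OR I4 = F OR F OR F = F
g2 = I1 OR I4 = F OR F = F
g3 = I4 NAND g0 = F NAND F = T
g4 = I2 NAND g2 = F NAND F = T
g5 = g1 NOR g4 = F NOR T = F
g6 = NOT g5 = NOT F = T
g8 = g6 OR g1 OR I3 = T OR F OR F = T
g9 = NOT I1 = NOT F = T
g11 = I4 OR g9 OR g8 = F OR T OR T = T

g1 = F, g3 = T, g8 = T, g11 = T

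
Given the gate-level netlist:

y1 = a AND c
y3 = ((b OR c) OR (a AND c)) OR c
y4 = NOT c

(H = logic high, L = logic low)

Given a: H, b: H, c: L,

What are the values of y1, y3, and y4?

y1 = L  y3 = H  y4 = H

y1 = H AND L = L
y3 = ((H OR L) OR (H AND L)) OR L = H
y4 = NOT L = H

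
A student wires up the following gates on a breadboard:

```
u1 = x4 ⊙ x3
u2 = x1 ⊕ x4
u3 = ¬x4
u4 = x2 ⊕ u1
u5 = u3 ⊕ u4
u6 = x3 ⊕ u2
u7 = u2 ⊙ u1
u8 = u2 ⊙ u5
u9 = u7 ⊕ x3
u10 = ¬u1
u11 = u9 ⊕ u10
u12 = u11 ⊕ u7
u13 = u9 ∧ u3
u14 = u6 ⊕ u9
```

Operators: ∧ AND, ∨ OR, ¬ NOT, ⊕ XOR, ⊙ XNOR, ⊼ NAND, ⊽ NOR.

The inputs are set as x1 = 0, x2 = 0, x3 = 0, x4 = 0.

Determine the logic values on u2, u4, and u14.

u2 = 0  u4 = 1  u14 = 0

u1 = x4 XNOR x3 = 0 XNOR 0 = 1
u2 = x1 XOR x4 = 0 XOR 0 = 0
u4 = x2 XOR u1 = 0 XOR 1 = 1
u6 = x3 XOR u2 = 0 XOR 0 = 0
u7 = u2 XNOR u1 = 0 XNOR 1 = 0
u9 = u7 XOR x3 = 0 XOR 0 = 0
u14 = u6 XOR u9 = 0 XOR 0 = 0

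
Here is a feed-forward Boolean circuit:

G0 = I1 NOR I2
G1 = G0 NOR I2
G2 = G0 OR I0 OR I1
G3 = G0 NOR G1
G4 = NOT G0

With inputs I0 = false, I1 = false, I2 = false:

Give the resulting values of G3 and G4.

G0 = I1 NOR I2 = false NOR false = true
G1 = G0 NOR I2 = true NOR false = false
G3 = G0 NOR G1 = true NOR false = false
G4 = NOT G0 = NOT true = false

G3 = false; G4 = false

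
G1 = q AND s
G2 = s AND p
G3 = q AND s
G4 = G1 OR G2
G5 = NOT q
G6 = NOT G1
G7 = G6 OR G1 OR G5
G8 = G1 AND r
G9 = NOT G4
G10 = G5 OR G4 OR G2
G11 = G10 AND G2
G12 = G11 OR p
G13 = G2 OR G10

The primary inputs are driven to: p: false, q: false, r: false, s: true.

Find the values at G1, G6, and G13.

G1 = false, G6 = true, G13 = true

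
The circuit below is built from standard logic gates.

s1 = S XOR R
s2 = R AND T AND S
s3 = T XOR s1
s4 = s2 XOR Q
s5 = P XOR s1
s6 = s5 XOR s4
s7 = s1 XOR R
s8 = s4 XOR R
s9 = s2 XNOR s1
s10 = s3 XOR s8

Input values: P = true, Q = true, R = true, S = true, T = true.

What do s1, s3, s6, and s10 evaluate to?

s1 = false, s3 = true, s6 = true, s10 = false

s1 = S XOR R = true XOR true = false
s2 = R AND T AND S = true AND true AND true = true
s3 = T XOR s1 = true XOR false = true
s4 = s2 XOR Q = true XOR true = false
s5 = P XOR s1 = true XOR false = true
s6 = s5 XOR s4 = true XOR false = true
s8 = s4 XOR R = false XOR true = true
s10 = s3 XOR s8 = true XOR true = false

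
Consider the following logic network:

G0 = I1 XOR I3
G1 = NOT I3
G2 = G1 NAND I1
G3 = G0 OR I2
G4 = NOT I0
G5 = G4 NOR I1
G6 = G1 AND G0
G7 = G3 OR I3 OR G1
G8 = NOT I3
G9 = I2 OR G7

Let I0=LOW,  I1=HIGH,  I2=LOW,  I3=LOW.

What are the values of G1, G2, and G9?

G0 = I1 XOR I3 = HIGH XOR LOW = HIGH
G1 = NOT I3 = NOT LOW = HIGH
G2 = G1 NAND I1 = HIGH NAND HIGH = LOW
G3 = G0 OR I2 = HIGH OR LOW = HIGH
G7 = G3 OR I3 OR G1 = HIGH OR LOW OR HIGH = HIGH
G9 = I2 OR G7 = LOW OR HIGH = HIGH

G1 = HIGH  G2 = LOW  G9 = HIGH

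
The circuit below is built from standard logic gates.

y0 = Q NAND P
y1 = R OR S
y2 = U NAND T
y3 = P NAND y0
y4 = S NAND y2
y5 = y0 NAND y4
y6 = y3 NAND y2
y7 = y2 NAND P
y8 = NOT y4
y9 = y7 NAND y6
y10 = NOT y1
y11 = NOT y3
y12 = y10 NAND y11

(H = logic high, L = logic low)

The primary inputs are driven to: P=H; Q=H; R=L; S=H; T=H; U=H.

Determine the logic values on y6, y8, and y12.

y6 = H; y8 = L; y12 = H

y0 = Q NAND P = H NAND H = L
y1 = R OR S = L OR H = H
y2 = U NAND T = H NAND H = L
y3 = P NAND y0 = H NAND L = H
y4 = S NAND y2 = H NAND L = H
y6 = y3 NAND y2 = H NAND L = H
y8 = NOT y4 = NOT H = L
y10 = NOT y1 = NOT H = L
y11 = NOT y3 = NOT H = L
y12 = y10 NAND y11 = L NAND L = H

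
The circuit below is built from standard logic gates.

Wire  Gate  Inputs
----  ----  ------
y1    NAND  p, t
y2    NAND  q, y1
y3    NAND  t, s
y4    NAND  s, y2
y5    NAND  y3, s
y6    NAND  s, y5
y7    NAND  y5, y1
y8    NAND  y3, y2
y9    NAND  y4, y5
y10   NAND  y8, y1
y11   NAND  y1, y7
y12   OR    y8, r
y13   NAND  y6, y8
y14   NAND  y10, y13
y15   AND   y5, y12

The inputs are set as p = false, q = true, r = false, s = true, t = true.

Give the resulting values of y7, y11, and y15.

y7 = false  y11 = true  y15 = true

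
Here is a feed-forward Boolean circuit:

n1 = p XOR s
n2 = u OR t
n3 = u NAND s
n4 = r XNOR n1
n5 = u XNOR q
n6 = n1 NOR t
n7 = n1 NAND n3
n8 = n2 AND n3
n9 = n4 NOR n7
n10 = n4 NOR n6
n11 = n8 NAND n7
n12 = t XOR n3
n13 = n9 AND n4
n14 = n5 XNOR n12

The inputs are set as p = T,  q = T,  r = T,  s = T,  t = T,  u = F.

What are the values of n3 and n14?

n3 = T; n14 = T

n3 = u NAND s = F NAND T = T
n5 = u XNOR q = F XNOR T = F
n12 = t XOR n3 = T XOR T = F
n14 = n5 XNOR n12 = F XNOR F = T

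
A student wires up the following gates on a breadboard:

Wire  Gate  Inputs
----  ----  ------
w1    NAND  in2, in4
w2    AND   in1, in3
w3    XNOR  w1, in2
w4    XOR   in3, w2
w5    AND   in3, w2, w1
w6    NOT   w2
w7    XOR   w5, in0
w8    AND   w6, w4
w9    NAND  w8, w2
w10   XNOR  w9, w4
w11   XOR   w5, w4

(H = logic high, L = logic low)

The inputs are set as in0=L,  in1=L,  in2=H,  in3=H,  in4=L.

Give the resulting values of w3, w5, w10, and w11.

w1 = in2 NAND in4 = H NAND L = H
w2 = in1 AND in3 = L AND H = L
w3 = w1 XNOR in2 = H XNOR H = H
w4 = in3 XOR w2 = H XOR L = H
w5 = in3 AND w2 AND w1 = H AND L AND H = L
w6 = NOT w2 = NOT L = H
w8 = w6 AND w4 = H AND H = H
w9 = w8 NAND w2 = H NAND L = H
w10 = w9 XNOR w4 = H XNOR H = H
w11 = w5 XOR w4 = L XOR H = H

w3 = H, w5 = L, w10 = H, w11 = H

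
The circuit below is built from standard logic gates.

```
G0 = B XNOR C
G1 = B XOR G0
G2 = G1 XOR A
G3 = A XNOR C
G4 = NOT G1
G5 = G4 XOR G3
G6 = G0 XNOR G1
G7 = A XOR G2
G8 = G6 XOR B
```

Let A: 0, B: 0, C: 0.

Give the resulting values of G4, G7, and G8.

G4 = 0, G7 = 1, G8 = 1

G0 = B XNOR C = 0 XNOR 0 = 1
G1 = B XOR G0 = 0 XOR 1 = 1
G2 = G1 XOR A = 1 XOR 0 = 1
G4 = NOT G1 = NOT 1 = 0
G6 = G0 XNOR G1 = 1 XNOR 1 = 1
G7 = A XOR G2 = 0 XOR 1 = 1
G8 = G6 XOR B = 1 XOR 0 = 1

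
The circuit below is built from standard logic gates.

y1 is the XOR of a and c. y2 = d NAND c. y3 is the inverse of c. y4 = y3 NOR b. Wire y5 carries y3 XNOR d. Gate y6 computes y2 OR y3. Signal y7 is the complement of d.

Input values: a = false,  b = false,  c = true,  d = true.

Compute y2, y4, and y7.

y2 = d NAND c = true NAND true = false
y3 = NOT c = NOT true = false
y4 = y3 NOR b = false NOR false = true
y7 = NOT d = NOT true = false

y2 = false, y4 = true, y7 = false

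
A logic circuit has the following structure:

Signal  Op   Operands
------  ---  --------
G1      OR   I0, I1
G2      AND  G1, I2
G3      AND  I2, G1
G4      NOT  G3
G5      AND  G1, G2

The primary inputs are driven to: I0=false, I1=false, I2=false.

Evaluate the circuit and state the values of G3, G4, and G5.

G1 = I0 OR I1 = false OR false = false
G2 = G1 AND I2 = false AND false = false
G3 = I2 AND G1 = false AND false = false
G4 = NOT G3 = NOT false = true
G5 = G1 AND G2 = false AND false = false

G3 = false, G4 = true, G5 = false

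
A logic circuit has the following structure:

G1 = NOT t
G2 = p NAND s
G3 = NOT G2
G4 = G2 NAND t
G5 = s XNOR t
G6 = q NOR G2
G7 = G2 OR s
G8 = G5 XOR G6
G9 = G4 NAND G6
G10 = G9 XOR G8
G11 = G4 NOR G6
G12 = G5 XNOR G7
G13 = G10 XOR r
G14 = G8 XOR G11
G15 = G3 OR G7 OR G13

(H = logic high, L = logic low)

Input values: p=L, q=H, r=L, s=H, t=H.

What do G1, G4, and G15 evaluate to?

G1 = NOT t = NOT H = L
G2 = p NAND s = L NAND H = H
G3 = NOT G2 = NOT H = L
G4 = G2 NAND t = H NAND H = L
G5 = s XNOR t = H XNOR H = H
G6 = q NOR G2 = H NOR H = L
G7 = G2 OR s = H OR H = H
G8 = G5 XOR G6 = H XOR L = H
G9 = G4 NAND G6 = L NAND L = H
G10 = G9 XOR G8 = H XOR H = L
G13 = G10 XOR r = L XOR L = L
G15 = G3 OR G7 OR G13 = L OR H OR L = H

G1 = L, G4 = L, G15 = H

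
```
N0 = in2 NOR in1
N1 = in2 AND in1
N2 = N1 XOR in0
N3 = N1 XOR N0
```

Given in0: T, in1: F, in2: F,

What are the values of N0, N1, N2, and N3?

N0 = T, N1 = F, N2 = T, N3 = T

N0 = in2 NOR in1 = F NOR F = T
N1 = in2 AND in1 = F AND F = F
N2 = N1 XOR in0 = F XOR T = T
N3 = N1 XOR N0 = F XOR T = T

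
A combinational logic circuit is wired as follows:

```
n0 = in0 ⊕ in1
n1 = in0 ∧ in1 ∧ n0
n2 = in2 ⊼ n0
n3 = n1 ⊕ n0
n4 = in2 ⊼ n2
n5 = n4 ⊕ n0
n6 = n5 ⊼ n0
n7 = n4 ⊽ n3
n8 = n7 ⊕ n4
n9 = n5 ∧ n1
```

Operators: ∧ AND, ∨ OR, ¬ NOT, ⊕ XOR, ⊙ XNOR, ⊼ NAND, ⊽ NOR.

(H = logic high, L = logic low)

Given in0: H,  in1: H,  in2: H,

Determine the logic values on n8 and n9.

n0 = in0 XOR in1 = H XOR H = L
n1 = in0 AND in1 AND n0 = H AND H AND L = L
n2 = in2 NAND n0 = H NAND L = H
n3 = n1 XOR n0 = L XOR L = L
n4 = in2 NAND n2 = H NAND H = L
n5 = n4 XOR n0 = L XOR L = L
n7 = n4 NOR n3 = L NOR L = H
n8 = n7 XOR n4 = H XOR L = H
n9 = n5 AND n1 = L AND L = L

n8 = H; n9 = L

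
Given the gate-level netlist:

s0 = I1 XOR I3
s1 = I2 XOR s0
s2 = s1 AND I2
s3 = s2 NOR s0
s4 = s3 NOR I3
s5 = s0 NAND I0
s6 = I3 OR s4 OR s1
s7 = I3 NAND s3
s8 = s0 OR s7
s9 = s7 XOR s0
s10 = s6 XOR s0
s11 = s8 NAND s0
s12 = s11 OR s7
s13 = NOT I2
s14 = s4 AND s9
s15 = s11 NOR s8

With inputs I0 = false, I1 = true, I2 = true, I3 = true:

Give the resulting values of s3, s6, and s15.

s0 = I1 XOR I3 = true XOR true = false
s1 = I2 XOR s0 = true XOR false = true
s2 = s1 AND I2 = true AND true = true
s3 = s2 NOR s0 = true NOR false = false
s4 = s3 NOR I3 = false NOR true = false
s6 = I3 OR s4 OR s1 = true OR false OR true = true
s7 = I3 NAND s3 = true NAND false = true
s8 = s0 OR s7 = false OR true = true
s11 = s8 NAND s0 = true NAND false = true
s15 = s11 NOR s8 = true NOR true = false

s3 = false; s6 = true; s15 = false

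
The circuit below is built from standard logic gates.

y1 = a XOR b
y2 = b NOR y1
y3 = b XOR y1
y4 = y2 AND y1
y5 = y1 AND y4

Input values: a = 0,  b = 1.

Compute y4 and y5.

y4 = 0  y5 = 0

y1 = a XOR b = 0 XOR 1 = 1
y2 = b NOR y1 = 1 NOR 1 = 0
y4 = y2 AND y1 = 0 AND 1 = 0
y5 = y1 AND y4 = 1 AND 0 = 0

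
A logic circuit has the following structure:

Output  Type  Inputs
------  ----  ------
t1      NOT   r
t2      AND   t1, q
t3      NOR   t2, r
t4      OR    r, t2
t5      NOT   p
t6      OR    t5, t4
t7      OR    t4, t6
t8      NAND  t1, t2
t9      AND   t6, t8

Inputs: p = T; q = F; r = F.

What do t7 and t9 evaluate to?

t1 = NOT r = NOT F = T
t2 = t1 AND q = T AND F = F
t4 = r OR t2 = F OR F = F
t5 = NOT p = NOT T = F
t6 = t5 OR t4 = F OR F = F
t7 = t4 OR t6 = F OR F = F
t8 = t1 NAND t2 = T NAND F = T
t9 = t6 AND t8 = F AND T = F

t7 = F  t9 = F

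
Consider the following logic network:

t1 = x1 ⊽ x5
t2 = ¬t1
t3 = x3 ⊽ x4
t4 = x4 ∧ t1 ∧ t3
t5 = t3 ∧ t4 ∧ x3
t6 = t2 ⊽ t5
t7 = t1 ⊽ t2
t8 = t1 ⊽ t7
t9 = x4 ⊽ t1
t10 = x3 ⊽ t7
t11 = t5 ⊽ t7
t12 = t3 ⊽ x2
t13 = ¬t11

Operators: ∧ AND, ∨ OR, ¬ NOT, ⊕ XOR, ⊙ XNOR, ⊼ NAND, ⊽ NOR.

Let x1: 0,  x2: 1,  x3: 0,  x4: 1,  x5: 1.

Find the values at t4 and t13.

t4 = 0, t13 = 0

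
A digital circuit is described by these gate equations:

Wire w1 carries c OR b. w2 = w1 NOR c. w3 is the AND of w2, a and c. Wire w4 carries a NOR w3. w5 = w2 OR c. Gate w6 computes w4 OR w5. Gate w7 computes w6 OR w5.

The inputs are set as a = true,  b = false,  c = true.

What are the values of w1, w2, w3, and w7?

w1 = c OR b = true OR false = true
w2 = w1 NOR c = true NOR true = false
w3 = w2 AND a AND c = false AND true AND true = false
w4 = a NOR w3 = true NOR false = false
w5 = w2 OR c = false OR true = true
w6 = w4 OR w5 = false OR true = true
w7 = w6 OR w5 = true OR true = true

w1 = true, w2 = false, w3 = false, w7 = true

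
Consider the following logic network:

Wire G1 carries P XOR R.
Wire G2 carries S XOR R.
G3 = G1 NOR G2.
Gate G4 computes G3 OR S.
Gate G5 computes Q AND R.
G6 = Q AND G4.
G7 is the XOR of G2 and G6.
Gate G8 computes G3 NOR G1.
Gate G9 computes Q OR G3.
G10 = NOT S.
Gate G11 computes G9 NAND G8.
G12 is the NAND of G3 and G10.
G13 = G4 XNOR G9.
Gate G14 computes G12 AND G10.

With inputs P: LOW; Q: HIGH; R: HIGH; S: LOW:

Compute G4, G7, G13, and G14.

G1 = P XOR R = LOW XOR HIGH = HIGH
G2 = S XOR R = LOW XOR HIGH = HIGH
G3 = G1 NOR G2 = HIGH NOR HIGH = LOW
G4 = G3 OR S = LOW OR LOW = LOW
G6 = Q AND G4 = HIGH AND LOW = LOW
G7 = G2 XOR G6 = HIGH XOR LOW = HIGH
G9 = Q OR G3 = HIGH OR LOW = HIGH
G10 = NOT S = NOT LOW = HIGH
G12 = G3 NAND G10 = LOW NAND HIGH = HIGH
G13 = G4 XNOR G9 = LOW XNOR HIGH = LOW
G14 = G12 AND G10 = HIGH AND HIGH = HIGH

G4 = LOW, G7 = HIGH, G13 = LOW, G14 = HIGH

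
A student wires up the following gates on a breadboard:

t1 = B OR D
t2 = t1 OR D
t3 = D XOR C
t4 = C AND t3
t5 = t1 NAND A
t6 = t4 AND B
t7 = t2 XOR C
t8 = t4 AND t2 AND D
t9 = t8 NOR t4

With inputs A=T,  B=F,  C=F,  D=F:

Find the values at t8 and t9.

t8 = F  t9 = T

t1 = B OR D = F OR F = F
t2 = t1 OR D = F OR F = F
t3 = D XOR C = F XOR F = F
t4 = C AND t3 = F AND F = F
t8 = t4 AND t2 AND D = F AND F AND F = F
t9 = t8 NOR t4 = F NOR F = T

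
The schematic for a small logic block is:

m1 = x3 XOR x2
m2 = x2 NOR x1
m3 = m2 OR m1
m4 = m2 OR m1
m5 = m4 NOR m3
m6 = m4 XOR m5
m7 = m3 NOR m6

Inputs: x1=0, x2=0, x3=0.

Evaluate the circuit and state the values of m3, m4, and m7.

m3 = 1  m4 = 1  m7 = 0

m1 = x3 XOR x2 = 0 XOR 0 = 0
m2 = x2 NOR x1 = 0 NOR 0 = 1
m3 = m2 OR m1 = 1 OR 0 = 1
m4 = m2 OR m1 = 1 OR 0 = 1
m5 = m4 NOR m3 = 1 NOR 1 = 0
m6 = m4 XOR m5 = 1 XOR 0 = 1
m7 = m3 NOR m6 = 1 NOR 1 = 0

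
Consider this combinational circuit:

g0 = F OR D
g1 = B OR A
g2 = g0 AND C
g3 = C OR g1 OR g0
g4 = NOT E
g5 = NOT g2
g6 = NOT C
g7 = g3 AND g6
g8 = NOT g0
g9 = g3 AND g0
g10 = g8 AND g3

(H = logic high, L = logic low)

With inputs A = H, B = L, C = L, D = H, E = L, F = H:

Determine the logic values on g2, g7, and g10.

g2 = L, g7 = H, g10 = L

g0 = F OR D = H OR H = H
g1 = B OR A = L OR H = H
g2 = g0 AND C = H AND L = L
g3 = C OR g1 OR g0 = L OR H OR H = H
g6 = NOT C = NOT L = H
g7 = g3 AND g6 = H AND H = H
g8 = NOT g0 = NOT H = L
g10 = g8 AND g3 = L AND H = L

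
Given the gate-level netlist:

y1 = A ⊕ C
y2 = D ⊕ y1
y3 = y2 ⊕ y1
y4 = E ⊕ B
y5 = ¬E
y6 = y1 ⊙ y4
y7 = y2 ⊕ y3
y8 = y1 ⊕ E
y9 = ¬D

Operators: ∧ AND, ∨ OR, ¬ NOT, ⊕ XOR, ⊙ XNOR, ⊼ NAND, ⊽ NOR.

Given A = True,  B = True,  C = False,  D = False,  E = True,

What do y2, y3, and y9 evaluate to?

y2 = True, y3 = False, y9 = True

y1 = A XOR C = True XOR False = True
y2 = D XOR y1 = False XOR True = True
y3 = y2 XOR y1 = True XOR True = False
y9 = NOT D = NOT False = True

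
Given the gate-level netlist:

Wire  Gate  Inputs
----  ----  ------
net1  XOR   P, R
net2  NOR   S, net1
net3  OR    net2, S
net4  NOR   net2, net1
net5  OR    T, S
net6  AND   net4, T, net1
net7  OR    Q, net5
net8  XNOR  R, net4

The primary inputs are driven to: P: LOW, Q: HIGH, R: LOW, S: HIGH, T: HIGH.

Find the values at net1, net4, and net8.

net1 = P XOR R = LOW XOR LOW = LOW
net2 = S NOR net1 = HIGH NOR LOW = LOW
net4 = net2 NOR net1 = LOW NOR LOW = HIGH
net8 = R XNOR net4 = LOW XNOR HIGH = LOW

net1 = LOW  net4 = HIGH  net8 = LOW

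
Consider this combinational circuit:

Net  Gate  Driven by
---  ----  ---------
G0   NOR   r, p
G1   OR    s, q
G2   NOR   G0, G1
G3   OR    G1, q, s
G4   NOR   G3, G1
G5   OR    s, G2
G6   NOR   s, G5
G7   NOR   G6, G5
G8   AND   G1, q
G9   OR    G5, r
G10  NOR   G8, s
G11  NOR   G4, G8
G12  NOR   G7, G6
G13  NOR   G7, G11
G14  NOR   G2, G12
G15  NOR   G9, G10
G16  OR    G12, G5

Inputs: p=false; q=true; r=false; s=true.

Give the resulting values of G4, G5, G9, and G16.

G4 = false; G5 = true; G9 = true; G16 = true

G0 = r NOR p = false NOR false = true
G1 = s OR q = true OR true = true
G2 = G0 NOR G1 = true NOR true = false
G3 = G1 OR q OR s = true OR true OR true = true
G4 = G3 NOR G1 = true NOR true = false
G5 = s OR G2 = true OR false = true
G6 = s NOR G5 = true NOR true = false
G7 = G6 NOR G5 = false NOR true = false
G9 = G5 OR r = true OR false = true
G12 = G7 NOR G6 = false NOR false = true
G16 = G12 OR G5 = true OR true = true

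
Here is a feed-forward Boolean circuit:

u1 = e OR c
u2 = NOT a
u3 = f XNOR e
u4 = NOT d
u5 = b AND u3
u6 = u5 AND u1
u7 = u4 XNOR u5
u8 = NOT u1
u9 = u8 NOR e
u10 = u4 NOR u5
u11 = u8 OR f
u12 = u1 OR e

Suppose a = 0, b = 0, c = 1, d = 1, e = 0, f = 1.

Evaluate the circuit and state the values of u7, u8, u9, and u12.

u1 = e OR c = 0 OR 1 = 1
u3 = f XNOR e = 1 XNOR 0 = 0
u4 = NOT d = NOT 1 = 0
u5 = b AND u3 = 0 AND 0 = 0
u7 = u4 XNOR u5 = 0 XNOR 0 = 1
u8 = NOT u1 = NOT 1 = 0
u9 = u8 NOR e = 0 NOR 0 = 1
u12 = u1 OR e = 1 OR 0 = 1

u7 = 1, u8 = 0, u9 = 1, u12 = 1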